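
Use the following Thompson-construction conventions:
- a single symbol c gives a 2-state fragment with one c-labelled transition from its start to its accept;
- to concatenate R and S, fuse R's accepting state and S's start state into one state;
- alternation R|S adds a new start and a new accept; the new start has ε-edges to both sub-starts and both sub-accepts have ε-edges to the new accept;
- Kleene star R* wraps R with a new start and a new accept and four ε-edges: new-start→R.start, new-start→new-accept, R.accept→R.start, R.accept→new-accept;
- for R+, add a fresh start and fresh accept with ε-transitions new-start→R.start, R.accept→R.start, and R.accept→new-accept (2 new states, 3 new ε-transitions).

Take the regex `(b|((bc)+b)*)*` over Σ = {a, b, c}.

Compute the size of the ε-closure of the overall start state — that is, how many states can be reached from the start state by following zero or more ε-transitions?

9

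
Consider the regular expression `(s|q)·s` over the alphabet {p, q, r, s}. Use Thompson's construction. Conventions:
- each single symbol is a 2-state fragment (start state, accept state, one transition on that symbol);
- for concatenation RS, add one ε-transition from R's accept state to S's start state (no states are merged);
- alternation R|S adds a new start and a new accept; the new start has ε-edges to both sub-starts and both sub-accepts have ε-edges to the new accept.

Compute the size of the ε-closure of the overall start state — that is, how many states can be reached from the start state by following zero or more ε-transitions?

3

Work bottom-up. For each fragment F, track |ε-closure(F.start)| and whether F's accept lies in that closure (i.e. whether F accepts ε). A single-symbol fragment has closure size 1 and does not accept ε.
  s|q — new start ε-reaches every alternative's start; none of them accept ε, so the new accept is not reached: C = 1 + 1 + 1 = 3
  (s|q)·s — same as the first factor's closure: C = 3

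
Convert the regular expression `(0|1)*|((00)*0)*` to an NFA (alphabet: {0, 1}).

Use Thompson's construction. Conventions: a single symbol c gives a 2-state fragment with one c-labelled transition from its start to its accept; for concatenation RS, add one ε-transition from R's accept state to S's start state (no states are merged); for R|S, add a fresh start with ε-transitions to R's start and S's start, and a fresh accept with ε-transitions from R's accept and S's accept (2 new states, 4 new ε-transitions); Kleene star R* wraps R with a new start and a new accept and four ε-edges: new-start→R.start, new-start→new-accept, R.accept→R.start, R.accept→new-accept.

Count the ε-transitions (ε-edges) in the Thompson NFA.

22

Bottom-up over the parse tree:
Each of the 5 symbol leaves contributes 0 ε-transitions.
  0|1 : 4 ε-transitions
  (0|1)* : 8 ε-transitions
  00 : 1 ε-transition
  (00)* : 5 ε-transitions
  (00)*0 : 6 ε-transitions
  ((00)*0)* : 10 ε-transitions
  (0|1)*|((00)*0)* : 22 ε-transitions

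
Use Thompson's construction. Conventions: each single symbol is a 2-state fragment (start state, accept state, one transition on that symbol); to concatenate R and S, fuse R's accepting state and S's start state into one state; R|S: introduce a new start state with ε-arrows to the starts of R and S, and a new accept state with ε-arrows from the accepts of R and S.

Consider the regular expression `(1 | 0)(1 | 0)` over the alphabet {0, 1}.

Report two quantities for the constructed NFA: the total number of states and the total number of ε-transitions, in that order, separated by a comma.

Per subexpression:
Each of the 4 symbol leaves contributes 2 states and 0 ε-transitions.
  1 | 0 — 6 states, 4 ε-transitions
  1 | 0 — 6 states, 4 ε-transitions
  (1 | 0)(1 | 0) — 11 states, 8 ε-transitions

11, 8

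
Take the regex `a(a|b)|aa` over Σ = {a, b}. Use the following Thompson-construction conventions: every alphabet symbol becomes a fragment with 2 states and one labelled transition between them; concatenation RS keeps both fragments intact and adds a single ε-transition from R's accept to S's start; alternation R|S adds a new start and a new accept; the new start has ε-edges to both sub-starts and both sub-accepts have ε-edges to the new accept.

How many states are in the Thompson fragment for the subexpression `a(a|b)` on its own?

8

Fragment for `a(a|b)`:
Each of the 3 symbol leaves contributes a 2-state fragment.
  a|b → 6 states
  a(a|b) → 8 states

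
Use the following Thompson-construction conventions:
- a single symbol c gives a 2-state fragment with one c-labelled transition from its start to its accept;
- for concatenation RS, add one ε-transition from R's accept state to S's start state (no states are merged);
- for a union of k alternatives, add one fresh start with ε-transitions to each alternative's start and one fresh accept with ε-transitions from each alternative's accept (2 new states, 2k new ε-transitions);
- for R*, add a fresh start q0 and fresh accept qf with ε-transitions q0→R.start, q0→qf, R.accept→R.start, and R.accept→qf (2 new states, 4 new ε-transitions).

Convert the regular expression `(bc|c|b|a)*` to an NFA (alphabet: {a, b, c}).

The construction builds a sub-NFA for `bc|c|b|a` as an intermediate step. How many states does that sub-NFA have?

Fragment for `bc|c|b|a`:
Each of the 5 symbol leaves contributes a 2-state fragment.
  bc = 4 states
  bc|c|b|a = 12 states

12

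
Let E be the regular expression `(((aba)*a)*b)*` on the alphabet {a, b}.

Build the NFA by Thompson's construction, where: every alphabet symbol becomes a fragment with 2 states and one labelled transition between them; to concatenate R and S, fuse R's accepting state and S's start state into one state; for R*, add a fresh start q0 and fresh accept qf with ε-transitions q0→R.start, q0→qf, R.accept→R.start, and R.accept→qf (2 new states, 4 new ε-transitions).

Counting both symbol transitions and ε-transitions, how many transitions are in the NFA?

17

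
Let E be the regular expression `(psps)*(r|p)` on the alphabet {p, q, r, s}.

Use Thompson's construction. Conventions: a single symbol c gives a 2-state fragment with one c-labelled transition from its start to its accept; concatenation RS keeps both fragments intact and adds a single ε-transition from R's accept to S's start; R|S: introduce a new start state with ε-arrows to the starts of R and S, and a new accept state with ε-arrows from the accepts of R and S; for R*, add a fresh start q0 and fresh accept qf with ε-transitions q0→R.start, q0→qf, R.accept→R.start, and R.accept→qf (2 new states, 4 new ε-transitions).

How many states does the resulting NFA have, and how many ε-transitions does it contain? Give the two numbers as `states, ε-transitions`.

Building bottom-up:
Each of the 6 symbol leaves contributes 2 states and 0 ε-transitions.
  psps → 8 states, 3 ε-transitions
  (psps)* → 10 states, 7 ε-transitions
  r|p → 6 states, 4 ε-transitions
  (psps)*(r|p) → 16 states, 12 ε-transitions

16, 12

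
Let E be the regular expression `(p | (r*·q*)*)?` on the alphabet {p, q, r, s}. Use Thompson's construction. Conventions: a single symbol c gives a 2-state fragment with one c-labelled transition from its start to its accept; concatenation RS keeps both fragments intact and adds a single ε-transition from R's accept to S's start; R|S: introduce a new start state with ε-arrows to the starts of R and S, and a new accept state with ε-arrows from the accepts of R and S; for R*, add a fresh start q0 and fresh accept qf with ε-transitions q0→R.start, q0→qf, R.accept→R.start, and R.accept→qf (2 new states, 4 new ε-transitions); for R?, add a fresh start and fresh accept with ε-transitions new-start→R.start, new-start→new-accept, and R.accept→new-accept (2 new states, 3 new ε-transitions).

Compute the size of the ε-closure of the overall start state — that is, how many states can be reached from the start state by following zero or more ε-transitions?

13

Let C(F) = |ε-closure(F.start)| within fragment F, and note whether F accepts ε. Symbol fragments have C = 1 and do not accept ε. Then:
  r* : C = 1 (new start) + 1 (body) + 1 (new accept) = 3
  q* : C = 1 (new start) + 1 (body) + 1 (new accept) = 3
  r*·q* : C = 3 + 3 = 6 (closure spills across the concat boundary because the left factor accepts ε)
  (r*·q*)* : the star's fresh start ε-reaches both the body's start and the fresh accept: C = 2 + 6 = 8
  p | (r*·q*)* : new start ε-reaches every alternative's start; at least one alternative accepts ε, so the union's new accept is reached too: C = 1 + 1 + 8 + 1 = 11
  (p | (r*·q*)*)? : C = 1 (new start) + 11 (body) + 1 (new accept, via ε) = 13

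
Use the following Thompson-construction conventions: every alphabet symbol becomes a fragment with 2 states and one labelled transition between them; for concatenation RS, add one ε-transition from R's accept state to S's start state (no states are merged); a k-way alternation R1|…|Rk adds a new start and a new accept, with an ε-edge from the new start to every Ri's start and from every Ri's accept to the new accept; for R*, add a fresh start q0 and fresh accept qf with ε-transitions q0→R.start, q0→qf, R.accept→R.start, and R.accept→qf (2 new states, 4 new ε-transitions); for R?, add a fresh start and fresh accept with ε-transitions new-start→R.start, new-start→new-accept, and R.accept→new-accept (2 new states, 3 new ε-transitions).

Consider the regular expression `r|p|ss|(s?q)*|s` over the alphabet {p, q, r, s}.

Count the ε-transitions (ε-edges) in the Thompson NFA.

19

Bottom-up over the parse tree:
Each of the 7 symbol leaves contributes 0 ε-transitions.
  ss = 1 ε-transition
  s? = 3 ε-transitions
  s?q = 4 ε-transitions
  (s?q)* = 8 ε-transitions
  r|p|ss|(s?q)*|s = 19 ε-transitions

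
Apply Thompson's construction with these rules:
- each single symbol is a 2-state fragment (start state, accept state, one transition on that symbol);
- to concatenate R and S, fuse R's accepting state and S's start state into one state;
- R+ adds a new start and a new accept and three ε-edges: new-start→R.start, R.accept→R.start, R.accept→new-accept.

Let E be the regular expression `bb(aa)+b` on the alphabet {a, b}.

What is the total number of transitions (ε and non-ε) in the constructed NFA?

8

Building bottom-up:
Each of the 5 symbol leaves contributes 1 transition (1 symbol, 0 ε).
  aa — 2 transitions (2 symbol, 0 ε)
  (aa)+ — 5 transitions (2 symbol, 3 ε)
  bb(aa)+b — 8 transitions (5 symbol, 3 ε)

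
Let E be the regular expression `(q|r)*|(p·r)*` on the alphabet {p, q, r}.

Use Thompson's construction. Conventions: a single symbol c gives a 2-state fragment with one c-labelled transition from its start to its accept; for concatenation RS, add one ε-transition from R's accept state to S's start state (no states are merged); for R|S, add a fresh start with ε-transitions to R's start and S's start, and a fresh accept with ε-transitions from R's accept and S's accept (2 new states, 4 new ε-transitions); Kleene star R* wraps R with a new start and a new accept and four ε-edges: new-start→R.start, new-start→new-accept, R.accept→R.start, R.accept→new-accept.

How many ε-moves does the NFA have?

17

Building bottom-up:
Each of the 4 symbol leaves contributes 0 ε-transitions.
  q|r → 4 ε-transitions
  (q|r)* → 8 ε-transitions
  p·r → 1 ε-transition
  (p·r)* → 5 ε-transitions
  (q|r)*|(p·r)* → 17 ε-transitions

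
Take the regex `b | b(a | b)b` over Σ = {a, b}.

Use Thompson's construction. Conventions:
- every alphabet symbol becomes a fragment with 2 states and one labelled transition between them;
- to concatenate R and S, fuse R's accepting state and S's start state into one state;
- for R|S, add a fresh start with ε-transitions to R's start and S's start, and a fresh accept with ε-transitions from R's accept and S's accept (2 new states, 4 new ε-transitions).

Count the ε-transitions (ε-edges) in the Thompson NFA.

Bottom-up over the parse tree:
Each of the 5 symbol leaves contributes 0 ε-transitions.
  a | b = 4 ε-transitions
  b(a | b)b = 4 ε-transitions
  b | b(a | b)b = 8 ε-transitions

8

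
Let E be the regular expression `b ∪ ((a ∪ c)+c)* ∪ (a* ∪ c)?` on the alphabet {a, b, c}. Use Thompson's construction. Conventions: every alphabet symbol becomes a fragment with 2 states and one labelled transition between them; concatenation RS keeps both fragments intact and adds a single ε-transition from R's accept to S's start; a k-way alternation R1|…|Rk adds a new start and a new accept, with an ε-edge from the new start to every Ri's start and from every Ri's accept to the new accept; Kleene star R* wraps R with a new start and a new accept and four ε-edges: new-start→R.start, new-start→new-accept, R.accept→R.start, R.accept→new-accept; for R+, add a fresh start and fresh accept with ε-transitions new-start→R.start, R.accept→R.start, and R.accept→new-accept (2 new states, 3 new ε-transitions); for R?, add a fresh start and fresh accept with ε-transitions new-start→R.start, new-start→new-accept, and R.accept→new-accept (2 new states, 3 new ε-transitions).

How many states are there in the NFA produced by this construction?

26

Recursing over subexpressions:
Each of the 6 symbol leaves contributes a 2-state fragment.
  a ∪ c → 6 states
  (a ∪ c)+ → 8 states
  (a ∪ c)+c → 10 states
  ((a ∪ c)+c)* → 12 states
  a* → 4 states
  a* ∪ c → 8 states
  (a* ∪ c)? → 10 states
  b ∪ ((a ∪ c)+c)* ∪ (a* ∪ c)? → 26 states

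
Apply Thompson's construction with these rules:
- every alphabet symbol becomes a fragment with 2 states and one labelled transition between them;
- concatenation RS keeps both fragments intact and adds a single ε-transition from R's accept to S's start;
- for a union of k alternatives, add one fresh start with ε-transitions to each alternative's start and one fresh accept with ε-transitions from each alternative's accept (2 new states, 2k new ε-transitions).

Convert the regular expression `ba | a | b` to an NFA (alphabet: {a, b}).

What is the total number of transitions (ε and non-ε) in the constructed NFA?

11

Building bottom-up:
Each of the 4 symbol leaves contributes 1 transition (1 symbol, 0 ε).
  ba → 3 transitions (2 symbol, 1 ε)
  ba | a | b → 11 transitions (4 symbol, 7 ε)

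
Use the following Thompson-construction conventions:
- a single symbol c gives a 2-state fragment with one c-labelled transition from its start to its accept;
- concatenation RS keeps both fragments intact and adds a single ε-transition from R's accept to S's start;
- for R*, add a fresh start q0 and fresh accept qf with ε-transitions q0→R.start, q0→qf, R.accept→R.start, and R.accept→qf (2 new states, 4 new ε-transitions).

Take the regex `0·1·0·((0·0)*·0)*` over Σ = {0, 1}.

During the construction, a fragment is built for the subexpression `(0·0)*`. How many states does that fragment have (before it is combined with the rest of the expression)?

6

Fragment for `(0·0)*`:
Each of the 2 symbol leaves contributes a 2-state fragment.
  0·0 : 4 states
  (0·0)* : 6 states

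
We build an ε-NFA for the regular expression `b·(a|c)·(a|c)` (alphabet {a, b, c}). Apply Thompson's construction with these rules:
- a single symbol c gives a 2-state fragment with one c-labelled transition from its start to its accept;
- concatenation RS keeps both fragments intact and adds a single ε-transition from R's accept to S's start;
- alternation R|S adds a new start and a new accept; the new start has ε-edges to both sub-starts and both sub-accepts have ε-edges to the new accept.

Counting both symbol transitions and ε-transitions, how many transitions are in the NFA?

15

Building bottom-up:
Each of the 5 symbol leaves contributes 1 transition (1 symbol, 0 ε).
  a|c = 6 transitions (2 symbol, 4 ε)
  a|c = 6 transitions (2 symbol, 4 ε)
  b·(a|c)·(a|c) = 15 transitions (5 symbol, 10 ε)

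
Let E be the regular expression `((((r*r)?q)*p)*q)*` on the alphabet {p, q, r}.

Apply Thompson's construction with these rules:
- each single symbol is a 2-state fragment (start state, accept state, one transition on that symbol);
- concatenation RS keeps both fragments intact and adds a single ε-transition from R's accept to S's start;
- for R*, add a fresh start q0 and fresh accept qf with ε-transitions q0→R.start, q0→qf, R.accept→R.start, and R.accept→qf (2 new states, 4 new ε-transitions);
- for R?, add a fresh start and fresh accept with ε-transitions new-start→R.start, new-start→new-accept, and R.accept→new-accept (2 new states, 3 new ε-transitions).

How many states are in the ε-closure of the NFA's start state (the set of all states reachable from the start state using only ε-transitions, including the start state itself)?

15

Work bottom-up. For each fragment F, track |ε-closure(F.start)| and whether F's accept lies in that closure (i.e. whether F accepts ε). A single-symbol fragment has closure size 1 and does not accept ε.
  r* : the star's fresh start ε-reaches both the body's start and the fresh accept: |ε-closure| = 2 + 1 = 3
  r*r : the left operand accepts ε, so the closure extends into the next operand (via the concat ε-link); |ε-closure| = 3 + 1 = 4
  (r*r)? : |ε-closure| = 1 (new start) + 4 (body) + 1 (new accept, via ε) = 6
  (r*r)?q : |ε-closure| = 6 + 1 = 7 (closure spills across the concat boundary because the left factor accepts ε)
  ((r*r)?q)* : |ε-closure| = 1 (new start) + 7 (body) + 1 (new accept) = 9
  ((r*r)?q)*p : the left operand accepts ε, so the closure extends into the next operand (via the concat ε-link); |ε-closure| = 9 + 1 = 10
  (((r*r)?q)*p)* : new start has ε-edges to the inner start and to the new accept, so |ε-closure| = 2 + 10 = 12
  (((r*r)?q)*p)*q : the left operand accepts ε, so the closure extends into the next operand (via the concat ε-link); |ε-closure| = 12 + 1 = 13
  ((((r*r)?q)*p)*q)* : the star's fresh start ε-reaches both the body's start and the fresh accept: |ε-closure| = 2 + 13 = 15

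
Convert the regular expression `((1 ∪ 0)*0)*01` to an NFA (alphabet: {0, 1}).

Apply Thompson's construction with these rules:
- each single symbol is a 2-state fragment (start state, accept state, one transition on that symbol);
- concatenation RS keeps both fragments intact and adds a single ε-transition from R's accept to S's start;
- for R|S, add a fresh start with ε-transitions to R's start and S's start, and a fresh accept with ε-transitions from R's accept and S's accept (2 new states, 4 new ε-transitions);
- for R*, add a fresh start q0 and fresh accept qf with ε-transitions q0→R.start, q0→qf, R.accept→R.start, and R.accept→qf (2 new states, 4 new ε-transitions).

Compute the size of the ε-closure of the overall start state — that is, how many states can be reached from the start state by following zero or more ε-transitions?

9

Let C(F) = |ε-closure(F.start)| within fragment F, and note whether F accepts ε. Symbol fragments have C = 1 and do not accept ε. Then:
  1 ∪ 0 → |ε-closure| = 1 + 1 + 1 = 3 (the new accept is not ε-reachable since no branch accepts ε)
  (1 ∪ 0)* → the star's fresh start ε-reaches both the body's start and the fresh accept: |ε-closure| = 2 + 3 = 5
  (1 ∪ 0)*0 → the left operand accepts ε, so the closure extends into the next operand (via the concat ε-link); |ε-closure| = 5 + 1 = 6
  ((1 ∪ 0)*0)* → the star's fresh start ε-reaches both the body's start and the fresh accept: |ε-closure| = 2 + 6 = 8
  ((1 ∪ 0)*0)*01 → the left operand accepts ε, so the closure extends into the next operand (via the concat ε-link); |ε-closure| = 8 + 1 = 9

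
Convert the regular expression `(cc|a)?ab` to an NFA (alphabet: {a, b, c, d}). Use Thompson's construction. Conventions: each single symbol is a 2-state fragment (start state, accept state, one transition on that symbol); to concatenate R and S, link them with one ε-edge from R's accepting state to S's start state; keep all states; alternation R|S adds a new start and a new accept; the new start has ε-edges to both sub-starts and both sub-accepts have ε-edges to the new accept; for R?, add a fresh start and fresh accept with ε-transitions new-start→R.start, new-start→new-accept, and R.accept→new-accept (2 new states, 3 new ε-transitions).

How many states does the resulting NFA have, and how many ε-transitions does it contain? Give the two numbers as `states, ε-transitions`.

Per subexpression:
Each of the 5 symbol leaves contributes 2 states and 0 ε-transitions.
  cc : 4 states, 1 ε-transition
  cc|a : 8 states, 5 ε-transitions
  (cc|a)? : 10 states, 8 ε-transitions
  (cc|a)?ab : 14 states, 10 ε-transitions

14, 10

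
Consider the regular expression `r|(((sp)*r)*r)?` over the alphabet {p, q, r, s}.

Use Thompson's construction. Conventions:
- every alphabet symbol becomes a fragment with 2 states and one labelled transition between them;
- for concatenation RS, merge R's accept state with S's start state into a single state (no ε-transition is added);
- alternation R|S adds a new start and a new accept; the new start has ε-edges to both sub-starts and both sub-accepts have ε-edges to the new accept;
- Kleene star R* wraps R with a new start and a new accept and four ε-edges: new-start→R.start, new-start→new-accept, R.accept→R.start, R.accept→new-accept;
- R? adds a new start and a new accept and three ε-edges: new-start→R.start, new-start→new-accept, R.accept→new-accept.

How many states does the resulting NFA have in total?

Per subexpression:
Each of the 5 symbol leaves contributes a 2-state fragment.
  sp → 3 states
  (sp)* → 5 states
  (sp)*r → 6 states
  ((sp)*r)* → 8 states
  ((sp)*r)*r → 9 states
  (((sp)*r)*r)? → 11 states
  r|(((sp)*r)*r)? → 15 states

15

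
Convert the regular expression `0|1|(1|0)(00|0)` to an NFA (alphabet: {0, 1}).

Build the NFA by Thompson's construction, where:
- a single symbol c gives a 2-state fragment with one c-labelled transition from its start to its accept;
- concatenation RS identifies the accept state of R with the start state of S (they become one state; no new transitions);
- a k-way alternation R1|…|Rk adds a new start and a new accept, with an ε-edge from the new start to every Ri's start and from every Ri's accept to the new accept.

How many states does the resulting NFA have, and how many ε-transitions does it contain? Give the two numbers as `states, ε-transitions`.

18, 14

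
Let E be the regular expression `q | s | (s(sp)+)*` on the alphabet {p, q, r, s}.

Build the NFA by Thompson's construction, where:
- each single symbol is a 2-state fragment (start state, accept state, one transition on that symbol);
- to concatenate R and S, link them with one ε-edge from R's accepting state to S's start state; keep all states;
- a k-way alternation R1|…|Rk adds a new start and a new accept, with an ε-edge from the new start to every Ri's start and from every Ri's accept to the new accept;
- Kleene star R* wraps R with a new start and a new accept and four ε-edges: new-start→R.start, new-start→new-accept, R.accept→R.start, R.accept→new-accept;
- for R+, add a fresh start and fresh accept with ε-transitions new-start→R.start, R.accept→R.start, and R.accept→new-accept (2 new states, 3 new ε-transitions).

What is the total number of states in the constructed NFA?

16

Recursing over subexpressions:
Each of the 5 symbol leaves contributes a 2-state fragment.
  sp → 4 states
  (sp)+ → 6 states
  s(sp)+ → 8 states
  (s(sp)+)* → 10 states
  q | s | (s(sp)+)* → 16 states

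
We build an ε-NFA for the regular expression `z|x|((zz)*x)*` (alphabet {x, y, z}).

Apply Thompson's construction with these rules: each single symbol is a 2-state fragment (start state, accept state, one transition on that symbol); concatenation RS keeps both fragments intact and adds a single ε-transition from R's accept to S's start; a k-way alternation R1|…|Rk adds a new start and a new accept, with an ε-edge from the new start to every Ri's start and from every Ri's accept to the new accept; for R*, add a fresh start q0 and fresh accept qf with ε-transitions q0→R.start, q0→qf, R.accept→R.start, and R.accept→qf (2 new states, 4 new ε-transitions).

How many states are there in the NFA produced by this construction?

16

Bottom-up over the parse tree:
Each of the 5 symbol leaves contributes a 2-state fragment.
  zz : 4 states
  (zz)* : 6 states
  (zz)*x : 8 states
  ((zz)*x)* : 10 states
  z|x|((zz)*x)* : 16 states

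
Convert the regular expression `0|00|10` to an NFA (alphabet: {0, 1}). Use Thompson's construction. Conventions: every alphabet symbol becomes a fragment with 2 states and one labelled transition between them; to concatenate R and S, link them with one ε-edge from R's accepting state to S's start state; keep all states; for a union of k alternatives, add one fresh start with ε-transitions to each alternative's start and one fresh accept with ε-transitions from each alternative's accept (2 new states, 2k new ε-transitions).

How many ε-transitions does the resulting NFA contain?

By structural recursion:
Each of the 5 symbol leaves contributes 0 ε-transitions.
  00 — 1 ε-transition
  10 — 1 ε-transition
  0|00|10 — 8 ε-transitions

8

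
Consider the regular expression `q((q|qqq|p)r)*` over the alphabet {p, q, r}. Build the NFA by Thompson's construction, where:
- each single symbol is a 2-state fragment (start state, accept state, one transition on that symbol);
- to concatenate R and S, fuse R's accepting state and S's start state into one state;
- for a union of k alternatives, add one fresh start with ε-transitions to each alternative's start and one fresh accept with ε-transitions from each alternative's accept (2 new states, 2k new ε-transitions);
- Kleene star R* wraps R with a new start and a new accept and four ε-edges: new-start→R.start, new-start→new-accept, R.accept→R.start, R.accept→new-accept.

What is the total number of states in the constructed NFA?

14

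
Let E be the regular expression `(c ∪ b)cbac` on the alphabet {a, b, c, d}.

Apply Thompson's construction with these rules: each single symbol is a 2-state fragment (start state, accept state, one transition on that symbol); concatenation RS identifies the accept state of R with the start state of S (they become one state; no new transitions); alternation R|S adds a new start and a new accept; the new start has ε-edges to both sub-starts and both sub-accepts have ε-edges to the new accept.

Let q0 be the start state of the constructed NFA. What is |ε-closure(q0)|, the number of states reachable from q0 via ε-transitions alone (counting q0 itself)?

Work bottom-up. For each fragment F, track |ε-closure(F.start)| and whether F's accept lies in that closure (i.e. whether F accepts ε). A single-symbol fragment has closure size 1 and does not accept ε.
  c ∪ b : |ε-closure| = 1 + 1 + 1 = 3 (the new accept is not ε-reachable since no branch accepts ε)
  (c ∪ b)cbac : |ε-closure| equals the left operand's closure size = 3 (its accept is not ε-reachable, so the closure stops there)

3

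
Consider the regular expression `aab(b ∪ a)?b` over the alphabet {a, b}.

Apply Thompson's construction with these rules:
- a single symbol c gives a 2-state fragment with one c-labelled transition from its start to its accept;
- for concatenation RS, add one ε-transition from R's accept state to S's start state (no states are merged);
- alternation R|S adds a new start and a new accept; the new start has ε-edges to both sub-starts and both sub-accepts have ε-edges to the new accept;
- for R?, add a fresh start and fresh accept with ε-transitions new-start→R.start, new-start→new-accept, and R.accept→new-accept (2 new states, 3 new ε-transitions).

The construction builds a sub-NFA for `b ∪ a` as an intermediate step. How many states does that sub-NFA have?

6

Fragment for `b ∪ a`:
Each of the 2 symbol leaves contributes a 2-state fragment.
  b ∪ a → 6 states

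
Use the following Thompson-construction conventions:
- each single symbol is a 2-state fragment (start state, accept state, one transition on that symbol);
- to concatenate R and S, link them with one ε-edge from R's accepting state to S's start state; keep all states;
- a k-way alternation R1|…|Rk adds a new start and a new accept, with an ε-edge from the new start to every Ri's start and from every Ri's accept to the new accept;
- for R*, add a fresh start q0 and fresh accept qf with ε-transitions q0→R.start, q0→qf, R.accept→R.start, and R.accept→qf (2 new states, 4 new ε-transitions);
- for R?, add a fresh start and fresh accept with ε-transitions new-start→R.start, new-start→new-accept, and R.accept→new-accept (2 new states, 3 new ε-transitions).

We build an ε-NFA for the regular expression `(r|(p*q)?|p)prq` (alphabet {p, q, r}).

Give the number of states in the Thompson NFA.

20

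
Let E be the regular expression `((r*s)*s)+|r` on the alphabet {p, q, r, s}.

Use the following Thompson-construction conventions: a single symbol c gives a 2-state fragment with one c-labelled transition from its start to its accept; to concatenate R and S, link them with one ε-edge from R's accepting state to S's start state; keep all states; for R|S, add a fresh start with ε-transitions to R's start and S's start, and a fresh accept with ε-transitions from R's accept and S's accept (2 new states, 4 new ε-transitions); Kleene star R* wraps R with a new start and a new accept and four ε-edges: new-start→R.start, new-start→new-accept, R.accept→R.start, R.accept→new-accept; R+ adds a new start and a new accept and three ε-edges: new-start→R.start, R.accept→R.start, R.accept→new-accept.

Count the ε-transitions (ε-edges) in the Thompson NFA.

Recursing over subexpressions:
Each of the 4 symbol leaves contributes 0 ε-transitions.
  r* = 4 ε-transitions
  r*s = 5 ε-transitions
  (r*s)* = 9 ε-transitions
  (r*s)*s = 10 ε-transitions
  ((r*s)*s)+ = 13 ε-transitions
  ((r*s)*s)+|r = 17 ε-transitions

17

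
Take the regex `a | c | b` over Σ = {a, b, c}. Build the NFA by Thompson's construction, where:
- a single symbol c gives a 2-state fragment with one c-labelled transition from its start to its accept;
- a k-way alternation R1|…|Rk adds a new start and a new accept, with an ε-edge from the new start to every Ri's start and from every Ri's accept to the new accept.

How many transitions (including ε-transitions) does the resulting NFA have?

9

By structural recursion:
Each of the 3 symbol leaves contributes 1 transition (1 symbol, 0 ε).
  a | c | b → 9 transitions (3 symbol, 6 ε)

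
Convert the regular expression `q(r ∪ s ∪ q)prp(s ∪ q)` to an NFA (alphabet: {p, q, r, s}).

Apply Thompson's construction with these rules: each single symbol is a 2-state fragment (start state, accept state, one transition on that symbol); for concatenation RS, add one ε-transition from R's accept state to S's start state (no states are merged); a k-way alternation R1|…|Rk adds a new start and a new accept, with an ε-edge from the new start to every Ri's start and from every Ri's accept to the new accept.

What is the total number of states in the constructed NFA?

By structural recursion:
Each of the 9 symbol leaves contributes a 2-state fragment.
  r ∪ s ∪ q — 8 states
  s ∪ q — 6 states
  q(r ∪ s ∪ q)prp(s ∪ q) — 22 states

22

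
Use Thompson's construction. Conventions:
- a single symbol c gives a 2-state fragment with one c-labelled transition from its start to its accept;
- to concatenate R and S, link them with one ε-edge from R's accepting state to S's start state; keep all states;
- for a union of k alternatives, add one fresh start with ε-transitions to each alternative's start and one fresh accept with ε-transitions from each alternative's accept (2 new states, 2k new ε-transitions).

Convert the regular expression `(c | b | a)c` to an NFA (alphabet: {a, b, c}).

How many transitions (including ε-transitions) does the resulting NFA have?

11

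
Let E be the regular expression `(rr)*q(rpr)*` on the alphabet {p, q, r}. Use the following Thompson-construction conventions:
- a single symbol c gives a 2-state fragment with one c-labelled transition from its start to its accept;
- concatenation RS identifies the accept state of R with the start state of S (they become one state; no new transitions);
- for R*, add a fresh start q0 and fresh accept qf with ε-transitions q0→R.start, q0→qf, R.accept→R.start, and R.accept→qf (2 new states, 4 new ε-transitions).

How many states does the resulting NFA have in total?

By structural recursion:
Each of the 6 symbol leaves contributes a 2-state fragment.
  rr — 3 states
  (rr)* — 5 states
  rpr — 4 states
  (rpr)* — 6 states
  (rr)*q(rpr)* — 11 states

11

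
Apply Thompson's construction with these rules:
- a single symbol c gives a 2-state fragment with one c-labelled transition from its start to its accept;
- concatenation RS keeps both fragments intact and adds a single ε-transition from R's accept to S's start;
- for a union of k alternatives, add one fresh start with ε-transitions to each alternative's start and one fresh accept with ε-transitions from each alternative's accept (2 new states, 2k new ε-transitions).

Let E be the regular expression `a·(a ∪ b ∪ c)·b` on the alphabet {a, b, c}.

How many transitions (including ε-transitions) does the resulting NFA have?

13

Bottom-up over the parse tree:
Each of the 5 symbol leaves contributes 1 transition (1 symbol, 0 ε).
  a ∪ b ∪ c = 9 transitions (3 symbol, 6 ε)
  a·(a ∪ b ∪ c)·b = 13 transitions (5 symbol, 8 ε)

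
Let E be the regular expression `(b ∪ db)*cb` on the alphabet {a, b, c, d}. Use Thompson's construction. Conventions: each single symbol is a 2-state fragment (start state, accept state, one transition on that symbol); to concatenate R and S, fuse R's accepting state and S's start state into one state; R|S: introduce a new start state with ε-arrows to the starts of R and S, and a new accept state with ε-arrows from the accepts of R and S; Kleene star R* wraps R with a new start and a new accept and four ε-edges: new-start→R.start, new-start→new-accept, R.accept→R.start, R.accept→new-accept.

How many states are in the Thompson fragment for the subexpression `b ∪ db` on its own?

Fragment for `b ∪ db`:
Each of the 3 symbol leaves contributes a 2-state fragment.
  db = 3 states
  b ∪ db = 7 states

7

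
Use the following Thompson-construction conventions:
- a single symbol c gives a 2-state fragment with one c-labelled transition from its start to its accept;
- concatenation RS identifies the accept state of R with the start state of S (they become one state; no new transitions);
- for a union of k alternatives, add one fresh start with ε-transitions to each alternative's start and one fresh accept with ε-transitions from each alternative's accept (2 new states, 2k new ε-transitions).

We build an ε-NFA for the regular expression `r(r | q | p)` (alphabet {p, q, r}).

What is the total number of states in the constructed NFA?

Per subexpression:
Each of the 4 symbol leaves contributes a 2-state fragment.
  r | q | p = 8 states
  r(r | q | p) = 9 states

9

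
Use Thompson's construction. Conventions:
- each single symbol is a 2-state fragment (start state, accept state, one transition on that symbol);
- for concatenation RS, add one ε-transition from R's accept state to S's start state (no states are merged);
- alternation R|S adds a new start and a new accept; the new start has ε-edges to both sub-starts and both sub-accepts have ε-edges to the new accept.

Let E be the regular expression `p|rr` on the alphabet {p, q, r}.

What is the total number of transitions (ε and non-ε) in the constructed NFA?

Building bottom-up:
Each of the 3 symbol leaves contributes 1 transition (1 symbol, 0 ε).
  rr = 3 transitions (2 symbol, 1 ε)
  p|rr = 8 transitions (3 symbol, 5 ε)

8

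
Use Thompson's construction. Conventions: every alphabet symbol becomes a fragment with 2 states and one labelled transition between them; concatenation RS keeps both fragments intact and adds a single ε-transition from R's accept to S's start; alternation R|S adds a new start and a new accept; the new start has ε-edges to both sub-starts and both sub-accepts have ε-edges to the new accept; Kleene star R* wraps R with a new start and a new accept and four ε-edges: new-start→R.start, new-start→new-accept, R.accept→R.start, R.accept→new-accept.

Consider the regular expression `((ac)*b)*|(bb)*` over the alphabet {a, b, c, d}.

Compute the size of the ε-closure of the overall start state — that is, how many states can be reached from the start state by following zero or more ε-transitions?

Let C(F) = |ε-closure(F.start)| within fragment F, and note whether F accepts ε. Symbol fragments have C = 1 and do not accept ε. Then:
  ac → C equals the left operand's closure size = 1 (its accept is not ε-reachable, so the closure stops there)
  (ac)* → C = 1 (new start) + 1 (body) + 1 (new accept) = 3
  (ac)*b → the left operand accepts ε, so the closure extends into the next operand (via the concat ε-link); C = 3 + 1 = 4
  ((ac)*b)* → C = 1 (new start) + 4 (body) + 1 (new accept) = 6
  bb → same as the first factor's closure: C = 1
  (bb)* → C = 1 (new start) + 1 (body) + 1 (new accept) = 3
  ((ac)*b)*|(bb)* → C = 1 (new start) + (6 + 3) + 1 (new accept, since some branch ε-reaches its own accept) = 11

11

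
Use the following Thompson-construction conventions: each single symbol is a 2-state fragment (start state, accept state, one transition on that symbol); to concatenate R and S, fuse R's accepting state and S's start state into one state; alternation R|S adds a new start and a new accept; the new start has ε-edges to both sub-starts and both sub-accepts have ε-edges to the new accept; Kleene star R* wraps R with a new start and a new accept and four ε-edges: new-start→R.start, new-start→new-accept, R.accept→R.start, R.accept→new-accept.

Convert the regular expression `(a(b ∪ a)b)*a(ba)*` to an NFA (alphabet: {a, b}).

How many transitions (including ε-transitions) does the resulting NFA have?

Building bottom-up:
Each of the 7 symbol leaves contributes 1 transition (1 symbol, 0 ε).
  b ∪ a → 6 transitions (2 symbol, 4 ε)
  a(b ∪ a)b → 8 transitions (4 symbol, 4 ε)
  (a(b ∪ a)b)* → 12 transitions (4 symbol, 8 ε)
  ba → 2 transitions (2 symbol, 0 ε)
  (ba)* → 6 transitions (2 symbol, 4 ε)
  (a(b ∪ a)b)*a(ba)* → 19 transitions (7 symbol, 12 ε)

19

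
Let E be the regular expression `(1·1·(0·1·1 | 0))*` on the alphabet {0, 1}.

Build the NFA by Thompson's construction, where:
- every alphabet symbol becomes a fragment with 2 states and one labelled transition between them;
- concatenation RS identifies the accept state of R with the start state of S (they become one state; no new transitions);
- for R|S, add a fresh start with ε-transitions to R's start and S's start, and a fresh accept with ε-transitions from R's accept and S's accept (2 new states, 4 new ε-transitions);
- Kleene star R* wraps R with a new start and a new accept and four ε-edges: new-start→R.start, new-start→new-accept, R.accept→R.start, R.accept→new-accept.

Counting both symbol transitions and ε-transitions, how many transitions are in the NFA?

By structural recursion:
Each of the 6 symbol leaves contributes 1 transition (1 symbol, 0 ε).
  0·1·1 : 3 transitions (3 symbol, 0 ε)
  0·1·1 | 0 : 8 transitions (4 symbol, 4 ε)
  1·1·(0·1·1 | 0) : 10 transitions (6 symbol, 4 ε)
  (1·1·(0·1·1 | 0))* : 14 transitions (6 symbol, 8 ε)

14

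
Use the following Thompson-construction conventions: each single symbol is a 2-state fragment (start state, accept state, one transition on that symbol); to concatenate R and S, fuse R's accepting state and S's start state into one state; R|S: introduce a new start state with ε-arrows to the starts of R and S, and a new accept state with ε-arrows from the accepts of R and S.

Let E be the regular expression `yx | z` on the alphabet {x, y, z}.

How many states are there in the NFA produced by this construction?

7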